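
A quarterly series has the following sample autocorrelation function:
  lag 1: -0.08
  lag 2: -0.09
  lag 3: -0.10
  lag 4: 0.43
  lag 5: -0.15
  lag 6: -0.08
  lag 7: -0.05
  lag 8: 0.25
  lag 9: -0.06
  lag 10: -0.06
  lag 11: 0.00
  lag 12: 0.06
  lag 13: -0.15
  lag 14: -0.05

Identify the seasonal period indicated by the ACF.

4

The largest autocorrelation is r_4 = 0.43, with a weaker echo at lag 8 (0.25); the remaining lags stay at or below 0.06.
The dominant spike at lag 4 indicates a seasonal period of 4.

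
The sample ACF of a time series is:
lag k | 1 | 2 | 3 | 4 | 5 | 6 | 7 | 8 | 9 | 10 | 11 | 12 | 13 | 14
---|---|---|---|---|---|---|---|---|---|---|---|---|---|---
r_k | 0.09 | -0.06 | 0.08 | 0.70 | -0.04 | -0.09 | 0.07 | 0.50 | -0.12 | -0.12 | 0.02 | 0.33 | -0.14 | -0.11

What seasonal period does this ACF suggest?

The largest autocorrelation is r_4 = 0.70, with weaker echoes at lags 8 (0.50) and 12 (0.33); the remaining lags stay at or below 0.09.
The dominant spike at lag 4 indicates a seasonal period of 4.

4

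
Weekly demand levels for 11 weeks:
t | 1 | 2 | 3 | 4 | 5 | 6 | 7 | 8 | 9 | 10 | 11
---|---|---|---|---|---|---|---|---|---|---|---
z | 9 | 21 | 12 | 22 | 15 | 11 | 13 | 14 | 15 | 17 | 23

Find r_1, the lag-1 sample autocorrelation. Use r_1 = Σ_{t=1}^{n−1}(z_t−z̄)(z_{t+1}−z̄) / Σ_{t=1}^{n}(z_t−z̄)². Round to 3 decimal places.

-0.245

Mean z̄ = (9 + 21 + 12 + 22 + 15 + 11 + 13 + 14 + 15 + 17 + 23)/11 = 15.6364
Numerator Σ_{t=1}^{10}(z_t−z̄)(z_{t+1}−z̄) = -52.5868
Denominator Σ(z_t−z̄)² = 214.5455
r_1 = -52.5868 / 214.5455 = -0.245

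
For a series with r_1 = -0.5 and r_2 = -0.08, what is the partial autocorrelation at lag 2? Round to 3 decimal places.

φ_{22} = (r_2 − r_1²) / (1 − r_1²)
r_1² = (-0.5)² = 0.25
Numerator = -0.08 − 0.2500 = -0.3300; denominator = 1 − 0.2500 = 0.7500
φ_{22} = -0.3300 / 0.7500 = -0.440

-0.440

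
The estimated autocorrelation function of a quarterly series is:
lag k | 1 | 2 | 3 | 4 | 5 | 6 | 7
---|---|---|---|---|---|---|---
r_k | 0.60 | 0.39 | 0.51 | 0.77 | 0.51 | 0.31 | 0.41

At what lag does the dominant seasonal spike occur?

The largest autocorrelation is r_4 = 0.77; the remaining lags stay at or below 0.60. The elevated value at lag 1 (0.60), dropping to 0.39 at lag 2, reflects decaying short-term dependence rather than seasonality.
The dominant spike at lag 4 indicates a seasonal period of 4.

4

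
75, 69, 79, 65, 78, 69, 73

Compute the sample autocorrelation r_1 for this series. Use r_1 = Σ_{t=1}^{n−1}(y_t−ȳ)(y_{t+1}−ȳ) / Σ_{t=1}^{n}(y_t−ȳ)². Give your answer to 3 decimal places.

-0.891

Mean ȳ = (75 + 69 + 79 + 65 + 78 + 69 + 73)/7 = 72.5714
Deviations from mean: 2.4286, -3.5714, 6.4286, -7.5714, 5.4286, -3.5714, 0.4286
Σ(y_t−ȳ)(y_{t+1}−ȳ) = (-8.6735) + (-22.9592) + (-48.6735) + (-41.1020) + (-19.3878) + (-1.5306) = -142.3265
Denominator Σ(y_t−ȳ)² = 159.7143
r_1 = -142.3265 / 159.7143 = -0.891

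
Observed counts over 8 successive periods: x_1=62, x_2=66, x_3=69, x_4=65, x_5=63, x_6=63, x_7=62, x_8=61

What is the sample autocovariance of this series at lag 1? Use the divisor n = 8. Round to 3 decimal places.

2.436

Mean x̄ = (62 + 66 + 69 + 65 + 63 + 63 + 62 + 61)/8 = 63.8750
Deviations: -1.8750, 2.1250, 5.1250, 1.1250, -0.8750, -0.8750, -1.8750, -2.8750
Σ_{t=1}^{7}(x_t−x̄)(x_{t+1}−x̄) = 19.4844
γ_1 = 19.4844 / 8 = 2.436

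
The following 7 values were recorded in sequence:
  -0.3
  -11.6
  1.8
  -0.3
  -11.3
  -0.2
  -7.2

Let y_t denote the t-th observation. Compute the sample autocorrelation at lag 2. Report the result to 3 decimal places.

-0.057

Mean ȳ = (-0.3 − 11.6 + 1.8 − 0.3 − 11.3 − 0.2 − 7.2)/7 = -4.1571
Deviations from mean: 3.8571, -7.4429, 5.9571, 3.8571, -7.1429, 3.9571, -3.0429
Numerator Σ_{t=1}^{5}(y_t−ȳ)(y_{t+2}−ȳ) = -11.2837
Denominator Σ(y_t−ȳ)² = 196.5771
r_2 = -11.2837 / 196.5771 = -0.057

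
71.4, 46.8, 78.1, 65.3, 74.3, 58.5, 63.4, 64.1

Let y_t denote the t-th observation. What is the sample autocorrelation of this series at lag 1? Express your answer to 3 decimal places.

-0.586

Mean ȳ = (71.4 + 46.8 + 78.1 + 65.3 + 74.3 + 58.5 + 63.4 + 64.1)/8 = 65.2375
Deviations from mean: 6.1625, -18.4375, 12.8625, 0.0625, 9.0625, -6.7375, -1.8375, -1.1375
Σ(y_t−ȳ)(y_{t+1}−ȳ) = (-113.6211) + (-237.1523) + (0.8039) + (0.5664) + (-61.0586) + (12.3802) + (2.0902) = -395.9914
Denominator Σ(y_t−ȳ)² = 675.5588
r_1 = -395.9914 / 675.5588 = -0.586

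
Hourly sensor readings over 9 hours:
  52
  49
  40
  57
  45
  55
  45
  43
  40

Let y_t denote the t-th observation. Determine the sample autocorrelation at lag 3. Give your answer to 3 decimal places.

Mean ȳ = (52 + 49 + 40 + 57 + 45 + 55 + 45 + 43 + 40)/9 = 47.3333
Σ(y_t−ȳ)(y_{t+3}−ȳ) = (45.1111) + (-3.8889) + (-56.2222) + (-22.5556) + (10.1111) + (-56.2222) = -83.6667
Denominator Σ(y_t−ȳ)² = 314.0000
r_3 = -83.6667 / 314.0000 = -0.266

-0.266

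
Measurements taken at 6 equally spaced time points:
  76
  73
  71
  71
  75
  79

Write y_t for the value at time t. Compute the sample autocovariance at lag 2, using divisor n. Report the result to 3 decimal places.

Mean ȳ = (76 + 73 + 71 + 71 + 75 + 79)/6 = 74.1667
Deviations: 1.8333, -1.1667, -3.1667, -3.1667, 0.8333, 4.8333
Σ_{t=1}^{4}(y_t−ȳ)(y_{t+2}−ȳ) = -20.0556
γ_2 = -20.0556 / 6 = -3.343

-3.343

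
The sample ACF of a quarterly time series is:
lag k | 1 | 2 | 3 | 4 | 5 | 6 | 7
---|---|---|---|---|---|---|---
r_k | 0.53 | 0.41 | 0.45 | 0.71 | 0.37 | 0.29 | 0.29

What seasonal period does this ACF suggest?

4

The largest autocorrelation is r_4 = 0.71; the remaining lags stay at or below 0.53. The elevated value at lag 1 (0.53), dropping to 0.41 at lag 2, reflects decaying short-term dependence rather than seasonality.
The dominant spike at lag 4 indicates a seasonal period of 4.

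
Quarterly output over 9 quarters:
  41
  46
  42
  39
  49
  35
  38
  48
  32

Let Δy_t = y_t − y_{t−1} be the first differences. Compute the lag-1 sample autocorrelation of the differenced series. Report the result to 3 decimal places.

-0.498

First differences Δy: 5, -4, -3, 10, -14, 3, 10, -16
Mean of differences = -1.1250
Numerator Σ(Δy_t−Δȳ)(Δy_{t+1}−Δȳ) = -349.0156
Denominator Σ(Δy_t−Δȳ)² = 700.8750
r_1(Δy) = -349.0156 / 700.8750 = -0.498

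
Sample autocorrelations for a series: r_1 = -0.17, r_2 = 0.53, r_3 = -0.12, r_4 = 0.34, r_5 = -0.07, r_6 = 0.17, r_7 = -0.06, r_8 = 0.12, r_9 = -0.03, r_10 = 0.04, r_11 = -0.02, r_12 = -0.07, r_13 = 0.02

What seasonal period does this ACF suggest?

The largest autocorrelation is r_2 = 0.53, with weaker echoes at lags 4 (0.34) and 6 (0.17); the remaining lags stay at or below 0.12.
The dominant spike at lag 2 indicates a seasonal period of 2.

2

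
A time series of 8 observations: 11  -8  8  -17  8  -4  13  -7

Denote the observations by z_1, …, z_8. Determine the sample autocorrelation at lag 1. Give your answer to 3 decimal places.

-0.719

Mean z̄ = (11 − 8 + 8 − 17 + 8 − 4 + 13 − 7)/8 = 0.5000
Numerator Σ_{t=1}^{7}(z_t−z̄)(z_{t+1}−z̄) = -599.2500
Denominator Σ(z_t−z̄)² = 834.0000
r_1 = -599.2500 / 834.0000 = -0.719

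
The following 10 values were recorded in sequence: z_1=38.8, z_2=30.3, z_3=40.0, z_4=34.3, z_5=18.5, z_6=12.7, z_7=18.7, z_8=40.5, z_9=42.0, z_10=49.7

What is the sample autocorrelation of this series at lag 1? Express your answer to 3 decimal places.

0.479

Mean z̄ = (38.8 + 30.3 + 40.0 + 34.3 + 18.5 + 12.7 + 18.7 + 40.5 + 42.0 + 49.7)/10 = 32.5500
Numerator Σ_{t=1}^{9}(z_t−z̄)(z_{t+1}−z̄) = 638.5275
Denominator Σ(z_t−z̄)² = 1332.5650
r_1 = 638.5275 / 1332.5650 = 0.479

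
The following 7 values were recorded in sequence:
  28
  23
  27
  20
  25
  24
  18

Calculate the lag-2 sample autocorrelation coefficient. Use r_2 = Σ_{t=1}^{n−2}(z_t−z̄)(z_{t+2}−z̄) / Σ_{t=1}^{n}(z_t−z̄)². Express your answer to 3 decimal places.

Mean z̄ = (28 + 23 + 27 + 20 + 25 + 24 + 18)/7 = 23.5714
Deviations from mean: 4.4286, -0.5714, 3.4286, -3.5714, 1.4286, 0.4286, -5.5714
Numerator Σ_{t=1}^{5}(z_t−z̄)(z_{t+2}−z̄) = 12.6327
Denominator Σ(z_t−z̄)² = 77.7143
r_2 = 12.6327 / 77.7143 = 0.163

0.163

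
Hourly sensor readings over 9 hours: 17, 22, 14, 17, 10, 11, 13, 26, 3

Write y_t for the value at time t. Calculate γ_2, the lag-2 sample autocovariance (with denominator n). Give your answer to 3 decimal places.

Mean ȳ = (17 + 22 + 14 + 17 + 10 + 11 + 13 + 26 + 3)/9 = 14.7778
Σ_{t=1}^{7}(y_t−ȳ)(y_{t+2}−ȳ) = -3.3210
γ_2 = -3.3210 / 9 = -0.369

-0.369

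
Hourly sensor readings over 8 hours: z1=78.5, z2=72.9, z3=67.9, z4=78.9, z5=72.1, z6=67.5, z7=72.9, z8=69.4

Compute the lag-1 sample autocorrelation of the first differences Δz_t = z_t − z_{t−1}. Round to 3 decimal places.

-0.423

First differences Δz: -5.6, -5.0, 11.0, -6.8, -4.6, 5.4, -3.5
Mean of differences = -1.3000
Numerator Σ(Δz_t−Δz̄)(Δz_{t+1}−Δz̄) = -115.9500
Denominator Σ(Δz_t−Δz̄)² = 274.3400
r_1(Δz) = -115.9500 / 274.3400 = -0.423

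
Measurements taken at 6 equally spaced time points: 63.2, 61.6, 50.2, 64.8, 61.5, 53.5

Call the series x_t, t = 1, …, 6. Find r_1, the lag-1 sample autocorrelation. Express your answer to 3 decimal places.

-0.364

Mean x̄ = (63.2 + 61.6 + 50.2 + 64.8 + 61.5 + 53.5)/6 = 59.1333
Deviations from mean: 4.0667, 2.4667, -8.9333, 5.6667, 2.3667, -5.6333
Σ(x_t−x̄)(x_{t+1}−x̄) = (10.0311) + (-22.0356) + (-50.6222) + (13.4111) + (-13.3322) = -62.5478
Denominator Σ(x_t−x̄)² = 171.8733
r_1 = -62.5478 / 171.8733 = -0.364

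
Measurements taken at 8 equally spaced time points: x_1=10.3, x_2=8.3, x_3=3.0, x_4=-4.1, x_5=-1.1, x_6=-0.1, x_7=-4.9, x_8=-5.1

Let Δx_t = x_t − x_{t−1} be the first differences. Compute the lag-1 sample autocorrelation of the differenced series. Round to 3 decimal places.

-0.095

First differences Δx: -2.0, -5.3, -7.1, 3.0, 1.0, -4.8, -0.2
Mean of differences = -2.2000
Numerator Σ(Δx_t−Δx̄)(Δx_{t+1}−Δx̄) = -7.7900
Denominator Σ(Δx_t−Δx̄)² = 81.7000
r_1(Δx) = -7.7900 / 81.7000 = -0.095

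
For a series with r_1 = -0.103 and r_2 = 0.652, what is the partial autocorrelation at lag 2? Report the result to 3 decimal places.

φ_{22} = (r_2 − r_1²) / (1 − r_1²)
r_1² = (-0.103)² = 0.010609
Numerator = 0.652 − 0.0106 = 0.6414; denominator = 1 − 0.0106 = 0.9894
φ_{22} = 0.6414 / 0.9894 = 0.648

0.648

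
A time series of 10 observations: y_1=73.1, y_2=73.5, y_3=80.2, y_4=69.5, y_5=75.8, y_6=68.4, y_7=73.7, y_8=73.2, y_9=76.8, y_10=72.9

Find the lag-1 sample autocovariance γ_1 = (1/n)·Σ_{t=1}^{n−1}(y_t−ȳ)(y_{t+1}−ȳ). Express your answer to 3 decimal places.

Mean ȳ = (73.1 + 73.5 + 80.2 + 69.5 + 75.8 + 68.4 + 73.7 + 73.2 + 76.8 + 72.9)/10 = 73.7100
Σ_{t=1}^{9}(y_t−ȳ)(y_{t+1}−ȳ) = -52.4751
γ_1 = -52.4751 / 10 = -5.248

-5.248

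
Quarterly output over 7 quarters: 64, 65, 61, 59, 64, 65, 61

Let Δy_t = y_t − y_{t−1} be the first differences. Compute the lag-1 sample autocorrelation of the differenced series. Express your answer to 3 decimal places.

First differences Δy: 1, -4, -2, 5, 1, -4
Mean of differences = -0.5000
Numerator Σ(Δy_t−Δȳ)(Δy_{t+1}−Δȳ) = -5.2500
Denominator Σ(Δy_t−Δȳ)² = 61.5000
r_1(Δy) = -5.2500 / 61.5000 = -0.085

-0.085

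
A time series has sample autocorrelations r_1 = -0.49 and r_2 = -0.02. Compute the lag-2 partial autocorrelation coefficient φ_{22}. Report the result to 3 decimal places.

φ_{22} = (r_2 − r_1²) / (1 − r_1²)
r_1² = (-0.49)² = 0.2401
Numerator = -0.02 − 0.2401 = -0.2601; denominator = 1 − 0.2401 = 0.7599
φ_{22} = -0.2601 / 0.7599 = -0.342

-0.342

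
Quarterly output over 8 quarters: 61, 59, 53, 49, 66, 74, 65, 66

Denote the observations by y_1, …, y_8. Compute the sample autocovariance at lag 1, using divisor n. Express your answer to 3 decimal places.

23.576

Mean ȳ = (61 + 59 + 53 + 49 + 66 + 74 + 65 + 66)/8 = 61.6250
Deviations: -0.6250, -2.6250, -8.6250, -12.6250, 4.3750, 12.3750, 3.3750, 4.3750
Σ_{t=1}^{7}(y_t−ȳ)(y_{t+1}−ȳ) = 188.6094
γ_1 = 188.6094 / 8 = 23.576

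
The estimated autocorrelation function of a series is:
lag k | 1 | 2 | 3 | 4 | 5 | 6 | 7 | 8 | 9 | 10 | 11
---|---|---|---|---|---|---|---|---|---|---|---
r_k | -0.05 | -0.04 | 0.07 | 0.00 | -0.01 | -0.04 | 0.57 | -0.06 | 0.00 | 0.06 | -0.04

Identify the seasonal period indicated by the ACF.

The largest autocorrelation is r_7 = 0.57; the remaining lags stay at or below 0.07.
The dominant spike at lag 7 indicates a seasonal period of 7.

7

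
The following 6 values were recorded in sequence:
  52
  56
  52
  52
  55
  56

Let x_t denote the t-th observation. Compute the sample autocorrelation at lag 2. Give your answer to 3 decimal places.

-0.323

Mean x̄ = (52 + 56 + 52 + 52 + 55 + 56)/6 = 53.8333
Deviations from mean: -1.8333, 2.1667, -1.8333, -1.8333, 1.1667, 2.1667
Σ(x_t−x̄)(x_{t+2}−x̄) = (3.3611) + (-3.9722) + (-2.1389) + (-3.9722) = -6.7222
Denominator Σ(x_t−x̄)² = 20.8333
r_2 = -6.7222 / 20.8333 = -0.323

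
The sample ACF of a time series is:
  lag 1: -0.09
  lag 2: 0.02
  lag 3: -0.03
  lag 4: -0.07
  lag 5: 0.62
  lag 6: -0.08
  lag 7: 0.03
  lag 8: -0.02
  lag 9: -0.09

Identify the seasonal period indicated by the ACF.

The largest autocorrelation is r_5 = 0.62; the remaining lags stay at or below 0.03.
The dominant spike at lag 5 indicates a seasonal period of 5.

5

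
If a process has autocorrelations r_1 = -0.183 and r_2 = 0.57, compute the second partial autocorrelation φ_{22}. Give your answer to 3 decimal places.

φ_{22} = (r_2 − r_1²) / (1 − r_1²)
r_1² = (-0.183)² = 0.033489
Numerator = 0.57 − 0.0335 = 0.5365; denominator = 1 − 0.0335 = 0.9665
φ_{22} = 0.5365 / 0.9665 = 0.555

0.555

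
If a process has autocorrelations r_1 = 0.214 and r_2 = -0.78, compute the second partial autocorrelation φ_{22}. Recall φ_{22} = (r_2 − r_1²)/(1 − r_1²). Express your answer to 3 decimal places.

φ_{22} = (r_2 − r_1²) / (1 − r_1²)
r_1² = (0.214)² = 0.045796
Numerator = -0.78 − 0.0458 = -0.8258; denominator = 1 − 0.0458 = 0.9542
φ_{22} = -0.8258 / 0.9542 = -0.865

-0.865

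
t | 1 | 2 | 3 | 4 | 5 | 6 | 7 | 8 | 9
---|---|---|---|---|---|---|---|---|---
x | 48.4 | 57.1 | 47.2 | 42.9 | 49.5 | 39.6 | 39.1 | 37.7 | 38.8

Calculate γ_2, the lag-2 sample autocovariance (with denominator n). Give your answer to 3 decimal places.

5.413

Mean x̄ = (48.4 + 57.1 + 47.2 + 42.9 + 49.5 + 39.6 + 39.1 + 37.7 + 38.8)/9 = 44.4778
Σ_{t=1}^{7}(x_t−x̄)(x_{t+2}−x̄) = 48.7157
γ_2 = 48.7157 / 9 = 5.413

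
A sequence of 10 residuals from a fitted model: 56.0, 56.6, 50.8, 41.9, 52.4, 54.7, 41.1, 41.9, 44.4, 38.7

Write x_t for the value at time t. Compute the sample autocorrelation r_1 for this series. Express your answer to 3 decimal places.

0.301

Mean x̄ = (56.0 + 56.6 + 50.8 + 41.9 + 52.4 + 54.7 + 41.1 + 41.9 + 44.4 + 38.7)/10 = 47.8500
Numerator Σ_{t=1}^{9}(x_t−x̄)(x_{t+1}−x̄) = 129.6875
Denominator Σ(x_t−x̄)² = 431.3050
r_1 = 129.6875 / 431.3050 = 0.301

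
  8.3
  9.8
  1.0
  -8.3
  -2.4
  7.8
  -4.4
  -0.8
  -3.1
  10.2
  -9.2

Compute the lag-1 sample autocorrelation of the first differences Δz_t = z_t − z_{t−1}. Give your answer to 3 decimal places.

-0.396

First differences Δz: 1.5, -8.8, -9.3, 5.9, 10.2, -12.2, 3.6, -2.3, 13.3, -19.4
Mean of differences = -1.7500
Numerator Σ(Δz_t−Δz̄)(Δz_{t+1}−Δz̄) = -393.6625
Denominator Σ(Δz_t−Δz̄)² = 994.7450
r_1(Δz) = -393.6625 / 994.7450 = -0.396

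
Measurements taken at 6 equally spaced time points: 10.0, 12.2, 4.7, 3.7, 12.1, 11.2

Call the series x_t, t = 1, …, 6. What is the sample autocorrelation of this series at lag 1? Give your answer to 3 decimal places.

Mean x̄ = (10.0 + 12.2 + 4.7 + 3.7 + 12.1 + 11.2)/6 = 8.9833
Deviations from mean: 1.0167, 3.2167, -4.2833, -5.2833, 3.1167, 2.2167
Numerator Σ_{t=1}^{5}(x_t−x̄)(x_{t+1}−x̄) = 2.5647
Denominator Σ(x_t−x̄)² = 72.2683
r_1 = 2.5647 / 72.2683 = 0.035

0.035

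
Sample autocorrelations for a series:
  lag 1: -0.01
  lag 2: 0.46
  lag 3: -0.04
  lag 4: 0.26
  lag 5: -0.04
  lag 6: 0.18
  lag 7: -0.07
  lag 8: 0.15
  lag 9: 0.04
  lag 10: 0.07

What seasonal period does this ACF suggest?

2

The largest autocorrelation is r_2 = 0.46, with weaker echoes at lags 4 (0.26), 6 (0.18) and 8 (0.15); the remaining lags stay at or below 0.07.
The dominant spike at lag 2 indicates a seasonal period of 2.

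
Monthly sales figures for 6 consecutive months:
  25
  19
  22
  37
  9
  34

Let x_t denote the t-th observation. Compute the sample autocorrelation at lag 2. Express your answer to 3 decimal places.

0.170

Mean x̄ = (25 + 19 + 22 + 37 + 9 + 34)/6 = 24.3333
Deviations from mean: 0.6667, -5.3333, -2.3333, 12.6667, -15.3333, 9.6667
Numerator Σ_{t=1}^{4}(x_t−x̄)(x_{t+2}−x̄) = 89.1111
Denominator Σ(x_t−x̄)² = 523.3333
r_2 = 89.1111 / 523.3333 = 0.170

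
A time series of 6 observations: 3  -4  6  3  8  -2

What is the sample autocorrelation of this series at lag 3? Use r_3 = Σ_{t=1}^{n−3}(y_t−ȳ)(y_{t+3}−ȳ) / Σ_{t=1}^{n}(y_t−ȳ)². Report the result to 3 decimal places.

Mean ȳ = (3 − 4 + 6 + 3 + 8 − 2)/6 = 2.3333
Deviations from mean: 0.6667, -6.3333, 3.6667, 0.6667, 5.6667, -4.3333
Σ(y_t−ȳ)(y_{t+3}−ȳ) = (0.4444) + (-35.8889) + (-15.8889) = -51.3333
Denominator Σ(y_t−ȳ)² = 105.3333
r_3 = -51.3333 / 105.3333 = -0.487

-0.487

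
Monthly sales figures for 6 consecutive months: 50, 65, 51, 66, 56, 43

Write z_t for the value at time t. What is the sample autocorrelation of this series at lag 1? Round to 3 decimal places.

Mean z̄ = (50 + 65 + 51 + 66 + 56 + 43)/6 = 55.1667
Deviations from mean: -5.1667, 9.8333, -4.1667, 10.8333, 0.8333, -12.1667
Numerator Σ_{t=1}^{5}(z_t−z̄)(z_{t+1}−z̄) = -138.0278
Denominator Σ(z_t−z̄)² = 406.8333
r_1 = -138.0278 / 406.8333 = -0.339

-0.339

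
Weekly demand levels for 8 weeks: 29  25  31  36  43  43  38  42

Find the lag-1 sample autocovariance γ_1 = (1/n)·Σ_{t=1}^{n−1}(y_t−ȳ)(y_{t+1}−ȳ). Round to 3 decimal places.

Mean ȳ = (29 + 25 + 31 + 36 + 43 + 43 + 38 + 42)/8 = 35.8750
Deviations: -6.8750, -10.8750, -4.8750, 0.1250, 7.1250, 7.1250, 2.1250, 6.1250
Σ_{t=1}^{7}(y_t−ȳ)(y_{t+1}−ȳ) = 206.9844
γ_1 = 206.9844 / 8 = 25.873

25.873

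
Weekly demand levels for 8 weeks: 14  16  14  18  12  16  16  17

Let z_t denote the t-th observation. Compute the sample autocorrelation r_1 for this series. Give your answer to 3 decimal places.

Mean z̄ = (14 + 16 + 14 + 18 + 12 + 16 + 16 + 17)/8 = 15.3750
Deviations from mean: -1.3750, 0.6250, -1.3750, 2.6250, -3.3750, 0.6250, 0.6250, 1.6250
Σ(z_t−z̄)(z_{t+1}−z̄) = (-0.8594) + (-0.8594) + (-3.6094) + (-8.8594) + (-2.1094) + (0.3906) + (1.0156) = -14.8906
Denominator Σ(z_t−z̄)² = 25.8750
r_1 = -14.8906 / 25.8750 = -0.575

-0.575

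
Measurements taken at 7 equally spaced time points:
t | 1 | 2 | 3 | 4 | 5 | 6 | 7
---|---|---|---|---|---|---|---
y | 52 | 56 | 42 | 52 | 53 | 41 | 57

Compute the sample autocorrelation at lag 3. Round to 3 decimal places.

0.434

Mean ȳ = (52 + 56 + 42 + 52 + 53 + 41 + 57)/7 = 50.4286
Deviations from mean: 1.5714, 5.5714, -8.4286, 1.5714, 2.5714, -9.4286, 6.5714
Numerator Σ_{t=1}^{4}(y_t−ȳ)(y_{t+3}−ȳ) = 106.5918
Denominator Σ(y_t−ȳ)² = 245.7143
r_3 = 106.5918 / 245.7143 = 0.434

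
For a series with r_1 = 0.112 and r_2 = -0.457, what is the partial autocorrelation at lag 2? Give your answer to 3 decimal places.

-0.476

φ_{22} = (r_2 − r_1²) / (1 − r_1²)
r_1² = (0.112)² = 0.012544
Numerator = -0.457 − 0.0125 = -0.4695; denominator = 1 − 0.0125 = 0.9875
φ_{22} = -0.4695 / 0.9875 = -0.476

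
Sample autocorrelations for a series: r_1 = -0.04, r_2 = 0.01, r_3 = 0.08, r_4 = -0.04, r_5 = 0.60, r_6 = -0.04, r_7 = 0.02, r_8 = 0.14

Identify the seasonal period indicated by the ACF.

5

The largest autocorrelation is r_5 = 0.60; the remaining lags stay at or below 0.14.
The dominant spike at lag 5 indicates a seasonal period of 5.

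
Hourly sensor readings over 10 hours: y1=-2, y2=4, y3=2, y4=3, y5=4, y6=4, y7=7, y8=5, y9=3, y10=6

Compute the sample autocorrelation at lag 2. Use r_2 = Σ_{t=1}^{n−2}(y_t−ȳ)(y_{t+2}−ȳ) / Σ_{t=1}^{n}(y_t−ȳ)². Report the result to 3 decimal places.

0.204

Mean ȳ = (-2 + 4 + 2 + 3 + 4 + 4 + 7 + 5 + 3 + 6)/10 = 3.6000
Numerator Σ_{t=1}^{8}(y_t−ȳ)(y_{t+2}−ȳ) = 11.0800
Denominator Σ(y_t−ȳ)² = 54.4000
r_2 = 11.0800 / 54.4000 = 0.204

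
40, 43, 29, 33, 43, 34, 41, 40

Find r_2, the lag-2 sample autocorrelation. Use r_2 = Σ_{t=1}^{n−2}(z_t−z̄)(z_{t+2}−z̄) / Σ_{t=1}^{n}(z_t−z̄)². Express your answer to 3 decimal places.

-0.332

Mean z̄ = (40 + 43 + 29 + 33 + 43 + 34 + 41 + 40)/8 = 37.8750
Deviations from mean: 2.1250, 5.1250, -8.8750, -4.8750, 5.1250, -3.8750, 3.1250, 2.1250
Σ(z_t−z̄)(z_{t+2}−z̄) = (-18.8594) + (-24.9844) + (-45.4844) + (18.8906) + (16.0156) + (-8.2344) = -62.6563
Denominator Σ(z_t−z̄)² = 188.8750
r_2 = -62.6563 / 188.8750 = -0.332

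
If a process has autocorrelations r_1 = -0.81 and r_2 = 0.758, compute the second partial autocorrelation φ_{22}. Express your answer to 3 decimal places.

0.296

φ_{22} = (r_2 − r_1²) / (1 − r_1²)
r_1² = (-0.81)² = 0.6561
Numerator = 0.758 − 0.6561 = 0.1019; denominator = 1 − 0.6561 = 0.3439
φ_{22} = 0.1019 / 0.3439 = 0.296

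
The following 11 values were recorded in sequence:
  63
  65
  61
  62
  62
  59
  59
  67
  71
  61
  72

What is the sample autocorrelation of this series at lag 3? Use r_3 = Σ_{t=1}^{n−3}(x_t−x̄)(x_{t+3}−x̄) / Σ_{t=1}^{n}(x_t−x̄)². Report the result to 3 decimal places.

0.105

Mean x̄ = (63 + 65 + 61 + 62 + 62 + 59 + 59 + 67 + 71 + 61 + 72)/11 = 63.8182
Numerator Σ_{t=1}^{8}(x_t−x̄)(x_{t+3}−x̄) = 20.9008
Denominator Σ(x_t−x̄)² = 199.6364
r_3 = 20.9008 / 199.6364 = 0.105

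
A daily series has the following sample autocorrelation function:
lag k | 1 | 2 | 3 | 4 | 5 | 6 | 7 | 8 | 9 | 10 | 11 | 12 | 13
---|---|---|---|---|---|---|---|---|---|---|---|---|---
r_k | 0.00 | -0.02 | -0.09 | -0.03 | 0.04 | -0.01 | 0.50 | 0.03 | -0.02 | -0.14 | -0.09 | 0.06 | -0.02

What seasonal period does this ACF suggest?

7

The largest autocorrelation is r_7 = 0.50; the remaining lags stay at or below 0.06.
The dominant spike at lag 7 indicates a seasonal period of 7.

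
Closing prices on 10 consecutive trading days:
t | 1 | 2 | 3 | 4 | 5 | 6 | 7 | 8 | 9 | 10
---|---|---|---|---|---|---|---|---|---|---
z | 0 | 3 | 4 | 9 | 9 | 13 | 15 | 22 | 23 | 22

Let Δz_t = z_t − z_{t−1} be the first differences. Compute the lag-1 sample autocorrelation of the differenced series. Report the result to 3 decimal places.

First differences Δz: 3, 1, 5, 0, 4, 2, 7, 1, -1
Mean of differences = 2.4444
Numerator Σ(Δz_t−Δz̄)(Δz_{t+1}−Δz̄) = -18.8642
Denominator Σ(Δz_t−Δz̄)² = 52.2222
r_1(Δz) = -18.8642 / 52.2222 = -0.361

-0.361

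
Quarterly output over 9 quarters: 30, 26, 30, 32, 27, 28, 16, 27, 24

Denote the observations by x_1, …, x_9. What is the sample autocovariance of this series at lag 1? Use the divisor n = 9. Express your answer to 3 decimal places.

Mean x̄ = (30 + 26 + 30 + 32 + 27 + 28 + 16 + 27 + 24)/9 = 26.6667
Σ_{t=1}^{8}(x_t−x̄)(x_{t+1}−x̄) = -3.1111
γ_1 = -3.1111 / 9 = -0.346

-0.346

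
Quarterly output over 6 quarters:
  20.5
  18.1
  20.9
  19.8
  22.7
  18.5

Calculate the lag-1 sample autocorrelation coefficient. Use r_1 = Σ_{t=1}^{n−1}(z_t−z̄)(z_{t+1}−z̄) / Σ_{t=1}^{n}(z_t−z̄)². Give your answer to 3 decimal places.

Mean z̄ = (20.5 + 18.1 + 20.9 + 19.8 + 22.7 + 18.5)/6 = 20.0833
Numerator Σ_{t=1}^{5}(z_t−z̄)(z_{t+1}−z̄) = -7.5619
Denominator Σ(z_t−z̄)² = 14.2083
r_1 = -7.5619 / 14.2083 = -0.532

-0.532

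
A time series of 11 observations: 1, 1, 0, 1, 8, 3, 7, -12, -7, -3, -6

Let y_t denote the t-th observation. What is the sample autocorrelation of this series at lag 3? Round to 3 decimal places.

Mean ȳ = (1 + 1 + 0 + 1 + 8 + 3 + 7 − 12 − 7 − 3 − 6)/11 = -0.6364
Numerator Σ_{t=1}^{8}(y_t−ȳ)(y_{t+3}−ȳ) = -46.7603
Denominator Σ(y_t−ȳ)² = 358.5455
r_3 = -46.7603 / 358.5455 = -0.130

-0.130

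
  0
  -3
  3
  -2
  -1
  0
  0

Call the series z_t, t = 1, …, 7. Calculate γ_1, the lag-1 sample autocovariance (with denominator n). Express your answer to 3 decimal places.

-2.067

Mean z̄ = (0 − 3 + 3 − 2 − 1 + 0 + 0)/7 = -0.4286
Σ_{t=1}^{6}(z_t−z̄)(z_{t+1}−z̄) = -14.4694
γ_1 = -14.4694 / 7 = -2.067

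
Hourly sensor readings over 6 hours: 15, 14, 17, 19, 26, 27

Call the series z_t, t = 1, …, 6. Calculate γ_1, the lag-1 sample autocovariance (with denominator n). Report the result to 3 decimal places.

Mean z̄ = (15 + 14 + 17 + 19 + 26 + 27)/6 = 19.6667
Σ_{t=1}^{5}(z_t−z̄)(z_{t+1}−z̄) = 85.5556
γ_1 = 85.5556 / 6 = 14.259

14.259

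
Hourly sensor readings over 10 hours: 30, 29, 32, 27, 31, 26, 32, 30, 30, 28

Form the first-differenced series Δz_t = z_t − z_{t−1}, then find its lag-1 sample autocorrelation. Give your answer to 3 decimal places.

First differences Δz: -1, 3, -5, 4, -5, 6, -2, 0, -2
Mean of differences = -0.2222
Numerator Σ(Δz_t−Δz̄)(Δz_{t+1}−Δz̄) = -99.8272
Denominator Σ(Δz_t−Δz̄)² = 119.5556
r_1(Δz) = -99.8272 / 119.5556 = -0.835

-0.835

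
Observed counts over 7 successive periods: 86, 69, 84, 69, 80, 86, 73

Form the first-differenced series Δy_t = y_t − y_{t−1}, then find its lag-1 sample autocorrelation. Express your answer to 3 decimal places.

-0.603

First differences Δy: -17, 15, -15, 11, 6, -13
Mean of differences = -2.1667
Numerator Σ(Δy_t−Δȳ)(Δy_{t+1}−Δȳ) = -624.8611
Denominator Σ(Δy_t−Δȳ)² = 1036.8333
r_1(Δy) = -624.8611 / 1036.8333 = -0.603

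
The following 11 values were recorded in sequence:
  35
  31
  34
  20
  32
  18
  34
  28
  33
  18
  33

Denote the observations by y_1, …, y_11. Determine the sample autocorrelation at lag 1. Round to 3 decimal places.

Mean ȳ = (35 + 31 + 34 + 20 + 32 + 18 + 34 + 28 + 33 + 18 + 33)/11 = 28.7273
Numerator Σ_{t=1}^{10}(y_t−ȳ)(y_{t+1}−ȳ) = -238.6198
Denominator Σ(y_t−ȳ)² = 454.1818
r_1 = -238.6198 / 454.1818 = -0.525

-0.525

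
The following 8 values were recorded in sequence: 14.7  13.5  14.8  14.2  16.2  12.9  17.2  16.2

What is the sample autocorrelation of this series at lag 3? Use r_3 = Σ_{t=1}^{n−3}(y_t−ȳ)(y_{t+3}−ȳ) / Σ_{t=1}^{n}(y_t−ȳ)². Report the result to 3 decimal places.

-0.096

Mean ȳ = (14.7 + 13.5 + 14.8 + 14.2 + 16.2 + 12.9 + 17.2 + 16.2)/8 = 14.9625
Σ(y_t−ȳ)(y_{t+3}−ȳ) = (0.2002) + (-1.8098) + (0.3352) + (-1.7061) + (1.5314) = -1.4492
Denominator Σ(y_t−ȳ)² = 15.1388
r_3 = -1.4492 / 15.1388 = -0.096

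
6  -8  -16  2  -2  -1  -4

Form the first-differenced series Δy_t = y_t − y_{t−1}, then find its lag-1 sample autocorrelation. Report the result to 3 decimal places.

First differences Δy: -14, -8, 18, -4, 1, -3
Mean of differences = -1.6667
Numerator Σ(Δy_t−Δȳ)(Δy_{t+1}−Δȳ) = -102.1111
Denominator Σ(Δy_t−Δȳ)² = 593.3333
r_1(Δy) = -102.1111 / 593.3333 = -0.172

-0.172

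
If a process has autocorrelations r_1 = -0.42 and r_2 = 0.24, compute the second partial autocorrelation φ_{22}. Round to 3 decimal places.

φ_{22} = (r_2 − r_1²) / (1 − r_1²)
r_1² = (-0.42)² = 0.1764
Numerator = 0.24 − 0.1764 = 0.0636; denominator = 1 − 0.1764 = 0.8236
φ_{22} = 0.0636 / 0.8236 = 0.077

0.077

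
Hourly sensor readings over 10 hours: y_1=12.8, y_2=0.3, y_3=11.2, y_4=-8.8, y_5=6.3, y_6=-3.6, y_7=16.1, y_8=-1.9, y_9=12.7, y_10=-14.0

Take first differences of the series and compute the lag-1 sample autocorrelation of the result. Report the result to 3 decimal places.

-0.774

First differences Δy: -12.5, 10.9, -20.0, 15.1, -9.9, 19.7, -18.0, 14.6, -26.7
Mean of differences = -2.9778
Numerator Σ(Δy_t−Δȳ)(Δy_{t+1}−Δȳ) = -1979.9327
Denominator Σ(Δy_t−Δȳ)² = 2559.4156
r_1(Δy) = -1979.9327 / 2559.4156 = -0.774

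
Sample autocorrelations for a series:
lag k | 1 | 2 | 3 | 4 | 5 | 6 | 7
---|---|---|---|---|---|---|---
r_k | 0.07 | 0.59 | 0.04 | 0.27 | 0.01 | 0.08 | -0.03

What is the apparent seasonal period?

The largest autocorrelation is r_2 = 0.59, with a weaker echo at lag 4 (0.27); the remaining lags stay at or below 0.08.
The dominant spike at lag 2 indicates a seasonal period of 2.

2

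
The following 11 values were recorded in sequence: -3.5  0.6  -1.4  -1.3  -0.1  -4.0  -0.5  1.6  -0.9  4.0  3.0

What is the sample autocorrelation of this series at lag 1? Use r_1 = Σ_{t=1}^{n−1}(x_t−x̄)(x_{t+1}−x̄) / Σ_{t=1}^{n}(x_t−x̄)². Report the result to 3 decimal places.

0.117

Mean x̄ = (-3.5 + 0.6 − 1.4 − 1.3 − 0.1 − 4.0 − 0.5 + 1.6 − 0.9 + 4.0 + 3.0)/11 = -0.2273
Numerator Σ_{t=1}^{10}(x_t−x̄)(x_{t+1}−x̄) = 7.0638
Denominator Σ(x_t−x̄)² = 60.3218
r_1 = 7.0638 / 60.3218 = 0.117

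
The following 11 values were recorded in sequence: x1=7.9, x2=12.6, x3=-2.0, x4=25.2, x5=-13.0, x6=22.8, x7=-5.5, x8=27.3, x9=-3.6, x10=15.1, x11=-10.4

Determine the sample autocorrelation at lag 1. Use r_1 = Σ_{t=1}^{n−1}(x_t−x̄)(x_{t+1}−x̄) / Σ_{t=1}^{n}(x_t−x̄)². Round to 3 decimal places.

-0.831

Mean x̄ = (7.9 + 12.6 − 2.0 + 25.2 − 13.0 + 22.8 − 5.5 + 27.3 − 3.6 + 15.1 − 10.4)/11 = 6.9455
Numerator Σ_{t=1}^{10}(x_t−x̄)(x_{t+1}−x̄) = -1781.5257
Denominator Σ(x_t−x̄)² = 2143.0873
r_1 = -1781.5257 / 2143.0873 = -0.831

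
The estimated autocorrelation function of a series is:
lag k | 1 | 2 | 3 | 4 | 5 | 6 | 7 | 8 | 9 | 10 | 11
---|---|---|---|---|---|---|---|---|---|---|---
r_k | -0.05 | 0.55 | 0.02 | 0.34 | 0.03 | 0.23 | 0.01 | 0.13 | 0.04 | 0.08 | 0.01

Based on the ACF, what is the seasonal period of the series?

The largest autocorrelation is r_2 = 0.55, with weaker echoes at lags 4 (0.34) and 6 (0.23); the remaining lags stay at or below 0.13.
The dominant spike at lag 2 indicates a seasonal period of 2.

2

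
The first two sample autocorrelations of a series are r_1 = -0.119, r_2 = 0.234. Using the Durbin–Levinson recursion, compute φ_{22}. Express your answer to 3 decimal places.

0.223

φ_{22} = (r_2 − r_1²) / (1 − r_1²)
r_1² = (-0.119)² = 0.014161
Numerator = 0.234 − 0.0142 = 0.2198; denominator = 1 − 0.0142 = 0.9858
φ_{22} = 0.2198 / 0.9858 = 0.223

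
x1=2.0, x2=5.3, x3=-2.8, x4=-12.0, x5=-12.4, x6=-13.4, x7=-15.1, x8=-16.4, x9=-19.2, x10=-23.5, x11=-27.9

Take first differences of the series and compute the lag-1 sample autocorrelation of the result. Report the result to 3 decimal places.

-0.038

First differences Δx: 3.3, -8.1, -9.2, -0.4, -1.0, -1.7, -1.3, -2.8, -4.3, -4.4
Mean of differences = -2.9900
Numerator Σ(Δx_t−Δx̄)(Δx_{t+1}−Δx̄) = -4.6721
Denominator Σ(Δx_t−Δx̄)² = 123.1690
r_1(Δx) = -4.6721 / 123.1690 = -0.038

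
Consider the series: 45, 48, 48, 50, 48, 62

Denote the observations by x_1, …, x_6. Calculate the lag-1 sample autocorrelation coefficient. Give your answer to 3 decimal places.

Mean x̄ = (45 + 48 + 48 + 50 + 48 + 62)/6 = 50.1667
Deviations from mean: -5.1667, -2.1667, -2.1667, -0.1667, -2.1667, 11.8333
Σ(x_t−x̄)(x_{t+1}−x̄) = (11.1944) + (4.6944) + (0.3611) + (0.3611) + (-25.6389) = -9.0278
Denominator Σ(x_t−x̄)² = 180.8333
r_1 = -9.0278 / 180.8333 = -0.050

-0.050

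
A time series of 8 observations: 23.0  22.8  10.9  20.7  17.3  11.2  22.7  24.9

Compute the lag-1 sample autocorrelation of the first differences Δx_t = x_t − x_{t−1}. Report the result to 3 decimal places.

First differences Δx: -0.2, -11.9, 9.8, -3.4, -6.1, 11.5, 2.2
Mean of differences = 0.2714
Numerator Σ(Δx_t−Δx̄)(Δx_{t+1}−Δx̄) = -171.7165
Denominator Σ(Δx_t−Δx̄)² = 423.0343
r_1(Δx) = -171.7165 / 423.0343 = -0.406

-0.406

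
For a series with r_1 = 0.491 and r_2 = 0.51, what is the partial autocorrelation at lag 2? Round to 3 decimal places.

φ_{22} = (r_2 − r_1²) / (1 − r_1²)
r_1² = (0.491)² = 0.241081
Numerator = 0.51 − 0.2411 = 0.2689; denominator = 1 − 0.2411 = 0.7589
φ_{22} = 0.2689 / 0.7589 = 0.354

0.354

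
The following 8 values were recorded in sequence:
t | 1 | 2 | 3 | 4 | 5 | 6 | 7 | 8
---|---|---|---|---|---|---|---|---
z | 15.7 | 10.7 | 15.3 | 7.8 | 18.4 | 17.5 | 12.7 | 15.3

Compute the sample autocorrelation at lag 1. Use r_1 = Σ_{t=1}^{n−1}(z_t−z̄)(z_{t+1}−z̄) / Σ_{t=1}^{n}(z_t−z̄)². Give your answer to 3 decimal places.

-0.404

Mean z̄ = (15.7 + 10.7 + 15.3 + 7.8 + 18.4 + 17.5 + 12.7 + 15.3)/8 = 14.1750
Deviations from mean: 1.5250, -3.4750, 1.1250, -6.3750, 4.2250, 3.3250, -1.4750, 1.1250
Σ(z_t−z̄)(z_{t+1}−z̄) = (-5.2994) + (-3.9094) + (-7.1719) + (-26.9344) + (14.0481) + (-4.9044) + (-1.6594) = -35.8306
Denominator Σ(z_t−z̄)² = 88.6550
r_1 = -35.8306 / 88.6550 = -0.404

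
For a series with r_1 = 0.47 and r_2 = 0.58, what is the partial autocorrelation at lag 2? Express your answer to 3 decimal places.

0.461

φ_{22} = (r_2 − r_1²) / (1 − r_1²)
r_1² = (0.47)² = 0.2209
Numerator = 0.58 − 0.2209 = 0.3591; denominator = 1 − 0.2209 = 0.7791
φ_{22} = 0.3591 / 0.7791 = 0.461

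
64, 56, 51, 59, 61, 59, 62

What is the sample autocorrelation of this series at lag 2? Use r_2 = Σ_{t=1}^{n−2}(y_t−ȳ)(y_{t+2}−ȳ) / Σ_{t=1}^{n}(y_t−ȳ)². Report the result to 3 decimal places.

-0.459

Mean ȳ = (64 + 56 + 51 + 59 + 61 + 59 + 62)/7 = 58.8571
Deviations from mean: 5.1429, -2.8571, -7.8571, 0.1429, 2.1429, 0.1429, 3.1429
Numerator Σ_{t=1}^{5}(y_t−ȳ)(y_{t+2}−ȳ) = -50.8980
Denominator Σ(y_t−ȳ)² = 110.8571
r_2 = -50.8980 / 110.8571 = -0.459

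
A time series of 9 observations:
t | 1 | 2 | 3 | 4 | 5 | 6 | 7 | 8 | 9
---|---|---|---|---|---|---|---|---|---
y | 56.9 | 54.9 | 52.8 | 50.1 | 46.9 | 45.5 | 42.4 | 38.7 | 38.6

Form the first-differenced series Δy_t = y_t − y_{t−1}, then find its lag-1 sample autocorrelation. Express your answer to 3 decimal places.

First differences Δy: -2.0, -2.1, -2.7, -3.2, -1.4, -3.1, -3.7, -0.1
Mean of differences = -2.2875
Numerator Σ(Δy_t−Δȳ)(Δy_{t+1}−Δȳ) = -3.1202
Denominator Σ(Δy_t−Δȳ)² = 9.3488
r_1(Δy) = -3.1202 / 9.3488 = -0.334

-0.334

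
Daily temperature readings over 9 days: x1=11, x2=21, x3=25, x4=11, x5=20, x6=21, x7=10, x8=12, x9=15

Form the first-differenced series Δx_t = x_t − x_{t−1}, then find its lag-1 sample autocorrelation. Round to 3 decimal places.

First differences Δx: 10, 4, -14, 9, 1, -11, 2, 3
Mean of differences = 0.5000
Numerator Σ(Δx_t−Δx̄)(Δx_{t+1}−Δx̄) = -155.7500
Denominator Σ(Δx_t−Δx̄)² = 526.0000
r_1(Δx) = -155.7500 / 526.0000 = -0.296

-0.296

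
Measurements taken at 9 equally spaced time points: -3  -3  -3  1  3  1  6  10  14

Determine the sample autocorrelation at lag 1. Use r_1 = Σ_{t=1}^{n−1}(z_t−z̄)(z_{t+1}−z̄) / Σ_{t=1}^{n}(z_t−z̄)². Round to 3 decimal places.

Mean z̄ = (-3 − 3 − 3 + 1 + 3 + 1 + 6 + 10 + 14)/9 = 2.8889
Numerator Σ_{t=1}^{8}(z_t−z̄)(z_{t+1}−z̄) = 175.3210
Denominator Σ(z_t−z̄)² = 294.8889
r_1 = 175.3210 / 294.8889 = 0.595

0.595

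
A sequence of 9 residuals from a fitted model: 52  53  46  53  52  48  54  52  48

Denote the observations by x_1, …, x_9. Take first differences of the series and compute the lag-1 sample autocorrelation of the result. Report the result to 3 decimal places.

First differences Δx: 1, -7, 7, -1, -4, 6, -2, -4
Mean of differences = -0.5000
Numerator Σ(Δx_t−Δx̄)(Δx_{t+1}−Δx̄) = -87.7500
Denominator Σ(Δx_t−Δx̄)² = 170.0000
r_1(Δx) = -87.7500 / 170.0000 = -0.516

-0.516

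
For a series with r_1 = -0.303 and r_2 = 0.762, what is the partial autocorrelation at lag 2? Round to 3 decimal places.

0.738

φ_{22} = (r_2 − r_1²) / (1 − r_1²)
r_1² = (-0.303)² = 0.091809
Numerator = 0.762 − 0.0918 = 0.6702; denominator = 1 − 0.0918 = 0.9082
φ_{22} = 0.6702 / 0.9082 = 0.738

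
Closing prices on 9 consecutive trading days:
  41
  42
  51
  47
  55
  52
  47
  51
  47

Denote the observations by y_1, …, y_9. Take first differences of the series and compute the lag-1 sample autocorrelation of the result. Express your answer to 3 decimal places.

First differences Δy: 1, 9, -4, 8, -3, -5, 4, -4
Mean of differences = 0.7500
Numerator Σ(Δy_t−Δȳ)(Δy_{t+1}−Δȳ) = -111.3125
Denominator Σ(Δy_t−Δȳ)² = 223.5000
r_1(Δy) = -111.3125 / 223.5000 = -0.498

-0.498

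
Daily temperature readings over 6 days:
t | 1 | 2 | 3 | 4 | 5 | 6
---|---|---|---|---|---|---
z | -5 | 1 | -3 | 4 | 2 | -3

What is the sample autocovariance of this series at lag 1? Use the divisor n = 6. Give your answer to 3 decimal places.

-2.630

Mean z̄ = (-5 + 1 − 3 + 4 + 2 − 3)/6 = -0.6667
Deviations: -4.3333, 1.6667, -2.3333, 4.6667, 2.6667, -2.3333
Σ_{t=1}^{5}(z_t−z̄)(z_{t+1}−z̄) = -15.7778
γ_1 = -15.7778 / 6 = -2.630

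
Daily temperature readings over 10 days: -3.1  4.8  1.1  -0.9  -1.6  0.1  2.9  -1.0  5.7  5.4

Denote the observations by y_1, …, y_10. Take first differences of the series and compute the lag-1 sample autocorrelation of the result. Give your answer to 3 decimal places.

-0.402

First differences Δy: 7.9, -3.7, -2.0, -0.7, 1.7, 2.8, -3.9, 6.7, -0.3
Mean of differences = 0.9444
Numerator Σ(Δy_t−Δȳ)(Δy_{t+1}−Δȳ) = -57.6620
Denominator Σ(Δy_t−Δȳ)² = 143.4822
r_1(Δy) = -57.6620 / 143.4822 = -0.402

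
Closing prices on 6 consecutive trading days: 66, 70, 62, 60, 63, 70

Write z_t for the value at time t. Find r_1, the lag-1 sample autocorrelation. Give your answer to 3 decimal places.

0.065

Mean z̄ = (66 + 70 + 62 + 60 + 63 + 70)/6 = 65.1667
Deviations from mean: 0.8333, 4.8333, -3.1667, -5.1667, -2.1667, 4.8333
Σ(z_t−z̄)(z_{t+1}−z̄) = (4.0278) + (-15.3056) + (16.3611) + (11.1944) + (-10.4722) = 5.8056
Denominator Σ(z_t−z̄)² = 88.8333
r_1 = 5.8056 / 88.8333 = 0.065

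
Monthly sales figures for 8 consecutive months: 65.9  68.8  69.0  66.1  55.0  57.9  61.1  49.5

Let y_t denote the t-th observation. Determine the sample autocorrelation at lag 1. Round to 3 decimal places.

Mean ȳ = (65.9 + 68.8 + 69.0 + 66.1 + 55.0 + 57.9 + 61.1 + 49.5)/8 = 61.6625
Deviations from mean: 4.2375, 7.1375, 7.3375, 4.4375, -6.6625, -3.7625, -0.5625, -12.1625
Σ(y_t−ȳ)(y_{t+1}−ȳ) = (30.2452) + (52.3714) + (32.5602) + (-29.5648) + (25.0677) + (2.1164) + (6.8414) = 119.6373
Denominator Σ(y_t−ȳ)² = 349.2188
r_1 = 119.6373 / 349.2188 = 0.343

0.343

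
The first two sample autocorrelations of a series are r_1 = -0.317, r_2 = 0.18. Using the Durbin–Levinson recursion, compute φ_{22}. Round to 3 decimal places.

0.088

φ_{22} = (r_2 − r_1²) / (1 − r_1²)
r_1² = (-0.317)² = 0.100489
Numerator = 0.18 − 0.1005 = 0.0795; denominator = 1 − 0.1005 = 0.8995
φ_{22} = 0.0795 / 0.8995 = 0.088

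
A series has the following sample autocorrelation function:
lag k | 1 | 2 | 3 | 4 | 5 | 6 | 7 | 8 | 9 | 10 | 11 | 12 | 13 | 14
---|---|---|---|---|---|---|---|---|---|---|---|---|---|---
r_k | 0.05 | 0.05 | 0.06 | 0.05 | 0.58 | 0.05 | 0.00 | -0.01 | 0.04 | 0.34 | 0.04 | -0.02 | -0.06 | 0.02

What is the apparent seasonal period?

5

The largest autocorrelation is r_5 = 0.58, with a weaker echo at lag 10 (0.34); the remaining lags stay at or below 0.06.
The dominant spike at lag 5 indicates a seasonal period of 5.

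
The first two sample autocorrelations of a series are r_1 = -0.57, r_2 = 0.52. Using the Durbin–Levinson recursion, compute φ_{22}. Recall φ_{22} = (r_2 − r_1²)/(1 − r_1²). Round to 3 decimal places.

0.289

φ_{22} = (r_2 − r_1²) / (1 − r_1²)
r_1² = (-0.57)² = 0.3249
Numerator = 0.52 − 0.3249 = 0.1951; denominator = 1 − 0.3249 = 0.6751
φ_{22} = 0.1951 / 0.6751 = 0.289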